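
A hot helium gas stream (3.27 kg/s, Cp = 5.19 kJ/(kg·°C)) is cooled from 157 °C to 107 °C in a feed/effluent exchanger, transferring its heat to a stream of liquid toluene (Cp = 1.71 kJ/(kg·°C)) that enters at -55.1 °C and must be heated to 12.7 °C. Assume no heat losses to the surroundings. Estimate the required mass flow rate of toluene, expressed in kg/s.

ṁ_c = 7.32 kg/s

Heat released by hot stream: Q = 3.27 × 5.19 × (157 − 107) = 848.57 kJ/s
Energy balance on cold side (adiabatic exchanger): Q = ṁ_c·Cp_c·(T_c,out − T_c,in)
ṁ_c = 848.57 / [1.71 × (12.7 − -55.1)] = 7.3191 kg/s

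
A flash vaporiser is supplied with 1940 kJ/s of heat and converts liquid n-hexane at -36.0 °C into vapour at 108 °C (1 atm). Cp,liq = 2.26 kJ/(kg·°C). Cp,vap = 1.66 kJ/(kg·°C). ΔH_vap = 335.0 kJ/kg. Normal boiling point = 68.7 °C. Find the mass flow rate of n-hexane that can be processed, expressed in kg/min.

ṁ = 183 kg/min

Δh = 2.26×(68.7−-36.0) + 335.0 + 1.66×(108−68.7) = 636.86 kJ/kg
Q = 1940 kJ/s = 1940 kJ/s = 116400 kJ/min
ṁ = Q/Δh = 116400 / 636.86 = 182.77 kg/min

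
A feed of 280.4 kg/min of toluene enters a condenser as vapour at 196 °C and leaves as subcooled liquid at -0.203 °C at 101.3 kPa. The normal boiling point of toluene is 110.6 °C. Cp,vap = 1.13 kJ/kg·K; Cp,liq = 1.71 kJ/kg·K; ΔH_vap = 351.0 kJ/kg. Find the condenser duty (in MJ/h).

Q_c = 10700 MJ/h

vapour 196→110.6 °C: -96.502 kJ/kg
condensation at 110.6 °C: -351 kJ/kg
liquid 110.6→-0.203 °C: -189.47 kJ/kg
Δh = -96.502 + -351 + -189.47 = -636.98 kJ/kg
Q = ṁ·Δh = 280.4 kg/min × -636.98 kJ/kg = -178610 kJ/min
|Q| = 2976.8 kW = 10716 MJ/h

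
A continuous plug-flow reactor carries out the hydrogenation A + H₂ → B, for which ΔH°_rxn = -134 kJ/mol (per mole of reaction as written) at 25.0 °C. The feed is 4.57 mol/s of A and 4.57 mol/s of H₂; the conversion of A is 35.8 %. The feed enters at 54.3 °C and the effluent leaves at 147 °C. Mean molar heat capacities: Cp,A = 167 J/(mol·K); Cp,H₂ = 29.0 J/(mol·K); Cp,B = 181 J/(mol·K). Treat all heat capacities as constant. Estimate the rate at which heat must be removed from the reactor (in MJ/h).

Extent of reaction ξ = 0.358 × 4.57 = 1.6361 mol/s
Reaction term: ξ·ΔH°_rxn = 1.6361 × -134 = -219.23 kJ/s
Sensible, feed 54.3→25 °C: -26.245 kJ/s
Outlet flows (mol/s): A 2.9339, H₂ 2.9339, B 1.6361
Sensible, products 25→147 °C: 106.28 kJ/s
Q = ΔH = -139.19 kJ/s = -139.19 kW
Heat removed = 501.09 MJ/h

Q_out = 501 MJ/h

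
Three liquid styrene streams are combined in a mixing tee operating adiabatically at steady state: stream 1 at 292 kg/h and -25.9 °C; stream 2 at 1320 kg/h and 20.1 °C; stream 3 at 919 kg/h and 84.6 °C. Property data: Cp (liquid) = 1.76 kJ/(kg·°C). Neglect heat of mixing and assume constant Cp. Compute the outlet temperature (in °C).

T_out = 38.2 °C

Energy balance with Q = 0: Σ ṁᵢCp,ᵢ(T_out − Tᵢ) = 0
T_out = Σ ṁᵢCp,ᵢTᵢ / Σ ṁᵢCp,ᵢ
      = 170220 / 4454.6 = 38.213 °C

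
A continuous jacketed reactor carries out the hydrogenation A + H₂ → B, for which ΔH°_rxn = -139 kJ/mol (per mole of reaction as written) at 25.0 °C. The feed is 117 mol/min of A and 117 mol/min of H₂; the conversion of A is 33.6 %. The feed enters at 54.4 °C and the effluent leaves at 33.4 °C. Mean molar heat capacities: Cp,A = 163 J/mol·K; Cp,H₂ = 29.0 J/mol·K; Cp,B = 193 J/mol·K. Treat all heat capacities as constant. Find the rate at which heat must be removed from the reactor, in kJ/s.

Q_out = 98.9 kJ/s

Extent of reaction ξ = 0.336 × 117 = 39.312 mol/min
Reaction term: ξ·ΔH°_rxn = 39.312 × -139 = -5464.4 kJ/min
Sensible, feed 54.4→25 °C: -660.44 kJ/min
Outlet flows (mol/min): A 77.688, H₂ 77.688, B 39.312
Sensible, products 25→33.4 °C: 189.03 kJ/min
Q = ΔH = -5935.8 kJ/min = -98.93 kW
Heat removed = 98.93 kJ/s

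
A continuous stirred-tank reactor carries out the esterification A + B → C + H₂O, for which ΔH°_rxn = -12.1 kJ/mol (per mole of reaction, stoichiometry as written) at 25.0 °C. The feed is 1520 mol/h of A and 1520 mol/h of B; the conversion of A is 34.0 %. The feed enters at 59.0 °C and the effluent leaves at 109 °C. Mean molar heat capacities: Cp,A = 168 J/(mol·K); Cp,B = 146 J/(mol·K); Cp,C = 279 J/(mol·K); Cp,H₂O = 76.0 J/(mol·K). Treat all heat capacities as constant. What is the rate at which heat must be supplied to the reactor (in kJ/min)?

Q_in = 323 kJ/min

Extent of reaction ξ = 0.340 × 1520 = 516.8 mol/h
Reaction term: ξ·ΔH°_rxn = 516.8 × -12.1 = -6253.3 kJ/h
Sensible, feed 59.0→25 °C: -16228 kJ/h
Outlet flows (mol/h): A 1003.2, B 1003.2, C 516.8, H₂O 516.8
Sensible, products 25→109 °C: 41871 kJ/h
Q = ΔH = 19391 kJ/h = 5.3863 kW
Heat supplied = 323.18 kJ/min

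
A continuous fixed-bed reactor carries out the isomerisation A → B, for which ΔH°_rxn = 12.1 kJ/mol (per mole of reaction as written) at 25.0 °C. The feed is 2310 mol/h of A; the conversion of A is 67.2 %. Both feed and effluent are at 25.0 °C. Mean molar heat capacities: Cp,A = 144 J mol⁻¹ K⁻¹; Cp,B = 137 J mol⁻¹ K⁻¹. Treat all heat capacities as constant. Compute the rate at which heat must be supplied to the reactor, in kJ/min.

Extent of reaction ξ = 0.672 × 2310 = 1552.3 mol/h
Reaction term: ξ·ΔH°_rxn = 1552.3 × 12.1 = 18783 kJ/h
Q = ΔH = 18783 kJ/h = 5.2175 kW
Heat supplied = 313.05 kJ/min

Q_in = 313 kJ/min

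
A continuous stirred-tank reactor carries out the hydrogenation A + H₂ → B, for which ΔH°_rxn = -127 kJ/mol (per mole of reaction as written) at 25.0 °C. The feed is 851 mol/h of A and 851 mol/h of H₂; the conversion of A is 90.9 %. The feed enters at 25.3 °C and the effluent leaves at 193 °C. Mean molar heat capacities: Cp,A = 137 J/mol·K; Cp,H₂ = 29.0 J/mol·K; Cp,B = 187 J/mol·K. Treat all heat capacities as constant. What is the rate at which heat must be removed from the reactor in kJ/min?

Extent of reaction ξ = 0.909 × 851 = 773.56 mol/h
Reaction term: ξ·ΔH°_rxn = 773.56 × -127 = -98242 kJ/h
Sensible, feed 25.3→25 °C: -42.38 kJ/h
Outlet flows (mol/h): A 77.441, H₂ 77.441, B 773.56
Sensible, products 25→193 °C: 26462 kJ/h
Q = ΔH = -71823 kJ/h = -19.951 kW
Heat removed = 1197 kJ/min

Q_out = 1200 kJ/min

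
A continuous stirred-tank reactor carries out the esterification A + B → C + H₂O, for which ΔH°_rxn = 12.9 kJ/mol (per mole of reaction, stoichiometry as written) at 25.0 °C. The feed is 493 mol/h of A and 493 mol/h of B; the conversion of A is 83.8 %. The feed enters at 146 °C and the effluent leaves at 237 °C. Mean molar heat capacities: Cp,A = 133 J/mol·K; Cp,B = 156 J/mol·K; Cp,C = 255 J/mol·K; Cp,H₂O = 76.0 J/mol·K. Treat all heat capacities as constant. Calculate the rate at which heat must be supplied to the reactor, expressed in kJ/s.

Extent of reaction ξ = 0.838 × 493 = 413.13 mol/h
Reaction term: ξ·ΔH°_rxn = 413.13 × 12.9 = 5329.4 kJ/h
Sensible, feed 146→25 °C: -17240 kJ/h
Outlet flows (mol/h): A 79.866, B 79.866, C 413.13, H₂O 413.13
Sensible, products 25→237 °C: 33884 kJ/h
Q = ΔH = 21973 kJ/h = 6.1037 kW
Heat supplied = 6.1037 kJ/s

Q_in = 6.10 kJ/s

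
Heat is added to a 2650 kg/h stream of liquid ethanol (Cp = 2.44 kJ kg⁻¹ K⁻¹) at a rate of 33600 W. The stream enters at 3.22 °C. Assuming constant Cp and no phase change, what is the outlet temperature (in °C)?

Q = 33600 W = 120960 kJ/h
ΔT = Q/(ṁ·Cp) = 120960/(2650×2.44) = 18.707 K
T_out = 3.22 + 18.707 = 21.927 °C

T_out = 21.9 °C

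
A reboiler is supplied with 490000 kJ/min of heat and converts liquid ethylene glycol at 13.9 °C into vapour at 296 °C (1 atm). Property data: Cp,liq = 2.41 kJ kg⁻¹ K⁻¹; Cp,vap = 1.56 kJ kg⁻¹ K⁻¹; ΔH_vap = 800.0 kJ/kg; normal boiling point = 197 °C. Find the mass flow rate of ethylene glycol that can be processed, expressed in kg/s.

ṁ = 5.85 kg/s

Δh = 2.41×(197−13.9) + 800.0 + 1.56×(296−197) = 1395.7 kJ/kg
Q = 490000 kJ/min = 8166.7 kJ/s = 8166.7 kJ/s
ṁ = Q/Δh = 8166.7 / 1395.7 = 5.8513 kg/s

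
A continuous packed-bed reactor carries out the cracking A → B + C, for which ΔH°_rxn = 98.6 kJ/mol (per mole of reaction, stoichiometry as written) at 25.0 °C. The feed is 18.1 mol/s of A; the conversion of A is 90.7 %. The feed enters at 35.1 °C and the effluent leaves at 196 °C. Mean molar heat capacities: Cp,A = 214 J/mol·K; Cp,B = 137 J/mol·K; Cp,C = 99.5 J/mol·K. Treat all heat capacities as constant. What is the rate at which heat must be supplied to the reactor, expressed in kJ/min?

Extent of reaction ξ = 0.907 × 18.1 = 16.417 mol/s
Reaction term: ξ·ΔH°_rxn = 16.417 × 98.6 = 1618.7 kJ/s
Sensible, feed 35.1→25 °C: -39.121 kJ/s
Outlet flows (mol/s): A 1.6833, B 16.417, C 16.417
Sensible, products 25→196 °C: 725.51 kJ/s
Q = ΔH = 2305.1 kJ/s = 2305.1 kW
Heat supplied = 138300 kJ/min

Q_in = 138000 kJ/min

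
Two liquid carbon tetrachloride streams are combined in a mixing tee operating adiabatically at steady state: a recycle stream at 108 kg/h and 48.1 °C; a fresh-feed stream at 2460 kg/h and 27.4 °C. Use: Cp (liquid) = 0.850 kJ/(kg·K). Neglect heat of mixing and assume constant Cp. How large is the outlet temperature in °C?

Energy balance with Q = 0: Σ ṁᵢCp,ᵢ(T_out − Tᵢ) = 0
T_out = Σ ṁᵢCp,ᵢTᵢ / Σ ṁᵢCp,ᵢ
      = 61709 / 2182.8 = 28.271 °C

T_out = 28.3 °C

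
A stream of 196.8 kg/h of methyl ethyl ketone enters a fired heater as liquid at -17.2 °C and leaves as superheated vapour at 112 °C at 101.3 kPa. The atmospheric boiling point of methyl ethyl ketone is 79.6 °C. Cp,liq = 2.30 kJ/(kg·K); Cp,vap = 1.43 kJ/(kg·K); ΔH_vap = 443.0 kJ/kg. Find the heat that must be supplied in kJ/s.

liquid -17.2→79.6 °C: 222.64 kJ/kg
vaporisation at 79.6 °C: 443 kJ/kg
vapour 79.6→112 °C: 46.332 kJ/kg
Δh = 222.64 + 443 + 46.332 = 711.97 kJ/kg
Q = ṁ·Δh = 196.8 kg/h × 711.97 kJ/kg = 140120 kJ/h
|Q| = 38.921 kW

Q = 38.9 kJ/s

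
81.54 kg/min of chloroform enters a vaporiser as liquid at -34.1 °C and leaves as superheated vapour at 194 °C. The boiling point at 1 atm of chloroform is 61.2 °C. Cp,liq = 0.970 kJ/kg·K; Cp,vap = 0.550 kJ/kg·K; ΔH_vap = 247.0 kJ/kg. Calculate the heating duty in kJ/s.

Q = 561 kJ/s

liquid -34.1→61.2 °C: 92.441 kJ/kg
vaporisation at 61.2 °C: 247 kJ/kg
vapour 61.2→194 °C: 73.04 kJ/kg
Δh = 92.441 + 247 + 73.04 = 412.48 kJ/kg
Q = ṁ·Δh = 81.54 kg/min × 412.48 kJ/kg = 33634 kJ/min
|Q| = 560.56 kW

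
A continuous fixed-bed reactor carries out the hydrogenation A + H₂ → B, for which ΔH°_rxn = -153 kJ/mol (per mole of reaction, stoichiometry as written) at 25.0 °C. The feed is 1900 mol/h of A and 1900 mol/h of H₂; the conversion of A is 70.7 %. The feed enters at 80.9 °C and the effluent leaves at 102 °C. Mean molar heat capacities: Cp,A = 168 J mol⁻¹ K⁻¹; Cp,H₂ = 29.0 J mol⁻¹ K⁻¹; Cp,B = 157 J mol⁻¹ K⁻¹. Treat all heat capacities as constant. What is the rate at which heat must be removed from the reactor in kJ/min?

Q_out = 3360 kJ/min

Extent of reaction ξ = 0.707 × 1900 = 1343.3 mol/h
Reaction term: ξ·ΔH°_rxn = 1343.3 × -153 = -205520 kJ/h
Sensible, feed 80.9→25 °C: -20923 kJ/h
Outlet flows (mol/h): A 556.7, H₂ 556.7, B 1343.3
Sensible, products 25→102 °C: 24684 kJ/h
Q = ΔH = -201760 kJ/h = -56.046 kW
Heat removed = 3362.7 kJ/min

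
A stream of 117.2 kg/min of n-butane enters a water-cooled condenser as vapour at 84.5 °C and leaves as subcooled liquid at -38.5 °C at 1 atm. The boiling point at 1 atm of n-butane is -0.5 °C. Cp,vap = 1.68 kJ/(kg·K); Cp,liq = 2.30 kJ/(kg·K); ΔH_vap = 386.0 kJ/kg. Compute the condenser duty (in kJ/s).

vapour 84.5→-0.5 °C: -142.8 kJ/kg
condensation at -0.5 °C: -386 kJ/kg
liquid -0.5→-38.5 °C: -87.4 kJ/kg
Δh = -142.8 + -386 + -87.4 = -616.2 kJ/kg
Q = ṁ·Δh = 117.2 kg/min × -616.2 kJ/kg = -72219 kJ/min
|Q| = 1203.6 kW

Q_c = 1200 kJ/s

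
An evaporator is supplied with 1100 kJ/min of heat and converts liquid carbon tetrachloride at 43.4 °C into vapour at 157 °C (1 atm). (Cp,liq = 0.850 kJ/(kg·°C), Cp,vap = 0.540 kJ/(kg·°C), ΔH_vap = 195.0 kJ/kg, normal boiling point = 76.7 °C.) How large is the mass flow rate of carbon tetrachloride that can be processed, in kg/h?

Δh = 0.850×(76.7−43.4) + 195.0 + 0.540×(157−76.7) = 266.67 kJ/kg
Q = 1100 kJ/min = 18.333 kJ/s = 66000 kJ/h
ṁ = Q/Δh = 66000 / 266.67 = 247.5 kg/h

ṁ = 247 kg/h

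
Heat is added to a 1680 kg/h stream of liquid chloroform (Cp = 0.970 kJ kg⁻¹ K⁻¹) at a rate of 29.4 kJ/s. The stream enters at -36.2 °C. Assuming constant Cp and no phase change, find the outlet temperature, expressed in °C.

T_out = 28.7 °C

Q = 29.4 kJ/s = 105840 kJ/h
ΔT = Q/(ṁ·Cp) = 105840/(1680×0.970) = 64.948 K
T_out = -36.2 + 64.948 = 28.748 °C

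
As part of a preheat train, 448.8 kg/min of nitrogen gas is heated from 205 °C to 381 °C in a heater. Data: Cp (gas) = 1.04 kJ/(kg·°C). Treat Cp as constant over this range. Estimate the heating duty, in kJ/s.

Q = ṁ·Cp·ΔT = 448.8 × 1.04 × (381 − 205) = 82148 kJ/min
Converting: 82148 / 60 s = 1369.1 kW

Q = 1370 kJ/s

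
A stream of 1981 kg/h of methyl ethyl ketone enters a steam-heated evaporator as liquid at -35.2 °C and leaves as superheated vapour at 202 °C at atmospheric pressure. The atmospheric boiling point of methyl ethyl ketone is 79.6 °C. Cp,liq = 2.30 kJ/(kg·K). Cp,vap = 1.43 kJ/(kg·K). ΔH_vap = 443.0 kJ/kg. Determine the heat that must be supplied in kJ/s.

Q = 485 kJ/s

liquid -35.2→79.6 °C: 264.04 kJ/kg
vaporisation at 79.6 °C: 443 kJ/kg
vapour 79.6→202 °C: 175.03 kJ/kg
Δh = 264.04 + 443 + 175.03 = 882.07 kJ/kg
Q = ṁ·Δh = 1981 kg/h × 882.07 kJ/kg = 1.7474e+06 kJ/h
|Q| = 485.38 kW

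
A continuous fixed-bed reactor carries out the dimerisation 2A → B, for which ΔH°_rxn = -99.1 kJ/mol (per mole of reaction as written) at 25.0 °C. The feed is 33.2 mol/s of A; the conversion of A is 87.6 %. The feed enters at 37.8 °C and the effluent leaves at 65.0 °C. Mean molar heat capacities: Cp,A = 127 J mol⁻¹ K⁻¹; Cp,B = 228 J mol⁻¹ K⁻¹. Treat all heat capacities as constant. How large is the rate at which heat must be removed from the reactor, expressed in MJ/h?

Q_out = 4830 MJ/h

Extent of reaction ξ = 0.876 × 33.2 / 2 = 14.542 mol/s
Reaction term: ξ·ΔH°_rxn = 14.542 × -99.1 = -1441.1 kJ/s
Sensible, feed 37.8→25 °C: -53.97 kJ/s
Outlet flows (mol/s): A 4.1168, B 14.542
Sensible, products 25→65.0 °C: 153.53 kJ/s
Q = ΔH = -1341.5 kJ/s = -1341.5 kW
Heat removed = 4829.4 MJ/h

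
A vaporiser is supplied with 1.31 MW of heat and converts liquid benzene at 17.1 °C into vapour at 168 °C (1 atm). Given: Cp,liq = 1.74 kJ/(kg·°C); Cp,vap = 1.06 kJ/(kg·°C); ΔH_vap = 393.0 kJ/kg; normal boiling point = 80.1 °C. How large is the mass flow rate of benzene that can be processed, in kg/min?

Δh = 1.74×(80.1−17.1) + 393.0 + 1.06×(168−80.1) = 595.79 kJ/kg
Q = 1.31 MW = 1310 kJ/s = 78600 kJ/min
ṁ = Q/Δh = 78600 / 595.79 = 131.92 kg/min

ṁ = 132 kg/min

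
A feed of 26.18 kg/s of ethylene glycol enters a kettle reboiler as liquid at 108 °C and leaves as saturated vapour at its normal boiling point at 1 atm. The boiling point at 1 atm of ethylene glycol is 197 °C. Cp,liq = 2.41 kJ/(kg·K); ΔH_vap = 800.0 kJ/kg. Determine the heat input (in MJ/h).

Q = 95600 MJ/h

liquid 108→197 °C: 214.49 kJ/kg
vaporisation at 197 °C: 800 kJ/kg
Δh = 214.49 + 800 = 1014.5 kJ/kg
Q = ṁ·Δh = 26.18 kg/s × 1014.5 kJ/kg = 26559 kJ/s
|Q| = 26559 kW = 95614 MJ/h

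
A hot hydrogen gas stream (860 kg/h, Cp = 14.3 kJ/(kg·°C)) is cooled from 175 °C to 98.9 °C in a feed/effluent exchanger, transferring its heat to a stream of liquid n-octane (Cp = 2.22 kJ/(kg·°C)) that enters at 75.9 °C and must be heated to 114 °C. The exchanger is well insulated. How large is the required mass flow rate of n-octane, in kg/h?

ṁ_c = 11100 kg/h

Heat released by hot stream: Q = 860 × 14.3 × (175 − 98.9) = 935880 kJ/h
Energy balance on cold side (adiabatic exchanger): Q = ṁ_c·Cp_c·(T_c,out − T_c,in)
ṁ_c = 935880 / [2.22 × (114 − 75.9)] = 11065 kg/h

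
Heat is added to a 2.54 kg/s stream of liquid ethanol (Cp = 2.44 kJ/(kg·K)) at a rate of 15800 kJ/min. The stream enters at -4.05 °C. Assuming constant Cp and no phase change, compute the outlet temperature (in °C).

T_out = 38.4 °C

Q = 15800 kJ/min = 263.33 kJ/s
ΔT = Q/(ṁ·Cp) = 263.33/(2.54×2.44) = 42.49 K
T_out = -4.05 + 42.49 = 38.44 °C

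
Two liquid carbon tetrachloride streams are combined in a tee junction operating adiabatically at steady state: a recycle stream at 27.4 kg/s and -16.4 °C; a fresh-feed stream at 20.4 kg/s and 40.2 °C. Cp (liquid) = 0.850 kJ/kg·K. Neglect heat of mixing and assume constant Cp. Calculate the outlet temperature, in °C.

No heat crosses the boundary, so H_out = H_in.
T_out = Σ ṁᵢCp,ᵢTᵢ / Σ ṁᵢCp,ᵢ
      = 315.11 / 40.63 = 7.7556 °C

T_out = 7.76 °C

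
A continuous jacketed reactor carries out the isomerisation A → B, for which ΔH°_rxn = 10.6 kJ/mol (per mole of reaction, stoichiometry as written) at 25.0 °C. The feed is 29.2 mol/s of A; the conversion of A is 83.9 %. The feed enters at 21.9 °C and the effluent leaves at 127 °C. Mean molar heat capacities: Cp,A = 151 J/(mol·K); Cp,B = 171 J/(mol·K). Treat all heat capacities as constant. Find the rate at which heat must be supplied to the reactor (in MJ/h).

Q_in = 2780 MJ/h

Extent of reaction ξ = 0.839 × 29.2 = 24.499 mol/s
Reaction term: ξ·ΔH°_rxn = 24.499 × 10.6 = 259.69 kJ/s
Sensible, feed 21.9→25 °C: 13.669 kJ/s
Outlet flows (mol/s): A 4.7012, B 24.499
Sensible, products 25→127 °C: 499.72 kJ/s
Q = ΔH = 773.07 kJ/s = 773.07 kW
Heat supplied = 2783.1 MJ/h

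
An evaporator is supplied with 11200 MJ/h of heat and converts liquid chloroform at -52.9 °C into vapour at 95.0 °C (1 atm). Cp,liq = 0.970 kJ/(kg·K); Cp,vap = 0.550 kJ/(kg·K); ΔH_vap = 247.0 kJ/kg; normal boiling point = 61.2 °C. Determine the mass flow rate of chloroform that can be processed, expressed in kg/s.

ṁ = 8.27 kg/s

Δh = 0.970×(61.2−-52.9) + 247.0 + 0.550×(95.0−61.2) = 376.27 kJ/kg
Q = 11200 MJ/h = 3111.1 kJ/s = 3111.1 kJ/s
ṁ = Q/Δh = 3111.1 / 376.27 = 8.2684 kg/s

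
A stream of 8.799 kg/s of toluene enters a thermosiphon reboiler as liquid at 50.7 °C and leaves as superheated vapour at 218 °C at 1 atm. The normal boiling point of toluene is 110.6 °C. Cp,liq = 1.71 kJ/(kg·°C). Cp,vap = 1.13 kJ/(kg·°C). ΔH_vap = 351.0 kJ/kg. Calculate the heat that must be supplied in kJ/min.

Q = 303000 kJ/min

liquid 50.7→110.6 °C: 102.43 kJ/kg
vaporisation at 110.6 °C: 351 kJ/kg
vapour 110.6→218 °C: 121.36 kJ/kg
Δh = 102.43 + 351 + 121.36 = 574.79 kJ/kg
Q = ṁ·Δh = 8.799 kg/s × 574.79 kJ/kg = 5057.6 kJ/s
|Q| = 5057.6 kW = 303460 kJ/min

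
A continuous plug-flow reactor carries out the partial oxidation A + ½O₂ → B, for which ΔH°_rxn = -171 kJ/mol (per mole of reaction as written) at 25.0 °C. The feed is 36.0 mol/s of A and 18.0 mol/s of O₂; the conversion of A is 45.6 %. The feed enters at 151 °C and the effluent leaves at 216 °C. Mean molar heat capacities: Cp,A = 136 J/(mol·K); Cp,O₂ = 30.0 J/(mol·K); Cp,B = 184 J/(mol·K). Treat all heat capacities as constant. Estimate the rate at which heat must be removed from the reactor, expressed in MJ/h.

Q_out = 8460 MJ/h

Extent of reaction ξ = 0.456 × 36.0 = 16.416 mol/s
Reaction term: ξ·ΔH°_rxn = 16.416 × -171 = -2807.1 kJ/s
Sensible, feed 151→25 °C: -684.94 kJ/s
Outlet flows (mol/s): A 19.584, O₂ 9.792, B 16.416
Sensible, products 25→216 °C: 1141.7 kJ/s
Q = ΔH = -2350.3 kJ/s = -2350.3 kW
Heat removed = 8461.2 MJ/h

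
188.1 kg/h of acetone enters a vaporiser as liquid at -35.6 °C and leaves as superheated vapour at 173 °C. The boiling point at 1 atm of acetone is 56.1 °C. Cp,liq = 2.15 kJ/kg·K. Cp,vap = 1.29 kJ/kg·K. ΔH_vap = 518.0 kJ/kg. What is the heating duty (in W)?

liquid -35.6→56.1 °C: 197.16 kJ/kg
vaporisation at 56.1 °C: 518 kJ/kg
vapour 56.1→173 °C: 150.8 kJ/kg
Δh = 197.16 + 518 + 150.8 = 865.96 kJ/kg
Q = ṁ·Δh = 188.1 kg/h × 865.96 kJ/kg = 162890 kJ/h
|Q| = 45.246 kW = 45246 W

Q = 45200 W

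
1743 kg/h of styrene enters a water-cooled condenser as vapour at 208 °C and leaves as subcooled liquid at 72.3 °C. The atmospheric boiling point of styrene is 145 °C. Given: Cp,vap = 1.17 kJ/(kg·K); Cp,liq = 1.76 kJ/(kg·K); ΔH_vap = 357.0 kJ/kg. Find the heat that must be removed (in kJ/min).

Q_c = 16200 kJ/min

vapour 208→145 °C: -73.71 kJ/kg
condensation at 145 °C: -357 kJ/kg
liquid 145→72.3 °C: -127.95 kJ/kg
Δh = -73.71 + -357 + -127.95 = -558.66 kJ/kg
Q = ṁ·Δh = 1743 kg/h × -558.66 kJ/kg = -973750 kJ/h
|Q| = 270.49 kW = 16229 kJ/min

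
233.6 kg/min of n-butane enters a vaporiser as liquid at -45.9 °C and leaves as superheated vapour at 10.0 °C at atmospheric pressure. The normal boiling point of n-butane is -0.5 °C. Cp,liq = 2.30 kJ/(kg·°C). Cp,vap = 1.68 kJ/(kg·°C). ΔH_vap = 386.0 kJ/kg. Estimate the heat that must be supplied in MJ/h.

Q = 7120 MJ/h

liquid -45.9→-0.5 °C: 104.42 kJ/kg
vaporisation at -0.5 °C: 386 kJ/kg
vapour -0.5→10.0 °C: 17.64 kJ/kg
Δh = 104.42 + 386 + 17.64 = 508.06 kJ/kg
Q = ṁ·Δh = 233.6 kg/min × 508.06 kJ/kg = 118680 kJ/min
|Q| = 1978 kW = 7121 MJ/h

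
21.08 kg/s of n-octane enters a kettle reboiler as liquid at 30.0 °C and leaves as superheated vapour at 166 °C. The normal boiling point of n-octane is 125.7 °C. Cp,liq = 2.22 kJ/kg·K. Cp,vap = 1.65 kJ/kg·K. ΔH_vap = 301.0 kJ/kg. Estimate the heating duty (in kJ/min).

Q = 734000 kJ/min

liquid 30.0→125.7 °C: 212.45 kJ/kg
vaporisation at 125.7 °C: 301 kJ/kg
vapour 125.7→166 °C: 66.495 kJ/kg
Δh = 212.45 + 301 + 66.495 = 579.95 kJ/kg
Q = ṁ·Δh = 21.08 kg/s × 579.95 kJ/kg = 12225 kJ/s
|Q| = 12225 kW = 733520 kJ/min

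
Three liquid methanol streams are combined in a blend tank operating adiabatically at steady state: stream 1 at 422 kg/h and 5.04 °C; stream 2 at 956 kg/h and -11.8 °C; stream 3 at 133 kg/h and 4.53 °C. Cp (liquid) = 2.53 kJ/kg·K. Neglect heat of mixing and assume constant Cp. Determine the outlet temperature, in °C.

T_out = -5.66 °C

No heat crosses the boundary, so H_out = H_in.
T_out = Σ ṁᵢCp,ᵢTᵢ / Σ ṁᵢCp,ᵢ
      = -21635 / 3822.8 = -5.6595 °C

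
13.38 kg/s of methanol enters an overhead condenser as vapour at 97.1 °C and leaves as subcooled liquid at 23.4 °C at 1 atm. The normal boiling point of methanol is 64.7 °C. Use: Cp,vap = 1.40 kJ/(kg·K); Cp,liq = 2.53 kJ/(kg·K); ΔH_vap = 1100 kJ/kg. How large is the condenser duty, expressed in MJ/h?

vapour 97.1→64.7 °C: -45.36 kJ/kg
condensation at 64.7 °C: -1100 kJ/kg
liquid 64.7→23.4 °C: -104.49 kJ/kg
Δh = -45.36 + -1100 + -104.49 = -1249.8 kJ/kg
Q = ṁ·Δh = 13.38 kg/s × -1249.8 kJ/kg = -16723 kJ/s
|Q| = 16723 kW = 60203 MJ/h

Q_c = 60200 MJ/h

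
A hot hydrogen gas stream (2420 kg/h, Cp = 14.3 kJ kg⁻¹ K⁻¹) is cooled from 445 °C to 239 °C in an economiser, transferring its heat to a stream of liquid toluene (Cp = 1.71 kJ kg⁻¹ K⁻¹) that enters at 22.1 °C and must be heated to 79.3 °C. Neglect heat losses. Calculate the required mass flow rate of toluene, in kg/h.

Heat released by hot stream: Q = 2420 × 14.3 × (445 − 239) = 7.1288e+06 kJ/h
Energy balance on cold side (adiabatic exchanger): Q = ṁ_c·Cp_c·(T_c,out − T_c,in)
ṁ_c = 7.1288e+06 / [1.71 × (79.3 − 22.1)] = 72883 kg/h

ṁ_c = 72900 kg/h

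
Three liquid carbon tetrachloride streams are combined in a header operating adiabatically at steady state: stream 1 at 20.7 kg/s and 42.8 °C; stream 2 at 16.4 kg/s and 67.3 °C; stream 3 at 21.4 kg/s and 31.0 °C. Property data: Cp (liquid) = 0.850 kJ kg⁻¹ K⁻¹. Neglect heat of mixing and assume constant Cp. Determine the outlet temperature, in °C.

T_out = 45.4 °C

Energy balance with Q = 0: Σ ṁᵢCp,ᵢ(T_out − Tᵢ) = 0
T_out = Σ ṁᵢCp,ᵢTᵢ / Σ ṁᵢCp,ᵢ
      = 2255.1 / 49.725 = 45.352 °C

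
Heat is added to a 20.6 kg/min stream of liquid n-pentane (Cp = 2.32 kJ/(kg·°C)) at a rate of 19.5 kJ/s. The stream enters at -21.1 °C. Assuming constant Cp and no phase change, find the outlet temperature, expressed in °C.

T_out = 3.38 °C

Q = 19.5 kJ/s = 1170 kJ/min
ΔT = Q/(ṁ·Cp) = 1170/(20.6×2.32) = 24.481 K
T_out = -21.1 + 24.481 = 3.3811 °C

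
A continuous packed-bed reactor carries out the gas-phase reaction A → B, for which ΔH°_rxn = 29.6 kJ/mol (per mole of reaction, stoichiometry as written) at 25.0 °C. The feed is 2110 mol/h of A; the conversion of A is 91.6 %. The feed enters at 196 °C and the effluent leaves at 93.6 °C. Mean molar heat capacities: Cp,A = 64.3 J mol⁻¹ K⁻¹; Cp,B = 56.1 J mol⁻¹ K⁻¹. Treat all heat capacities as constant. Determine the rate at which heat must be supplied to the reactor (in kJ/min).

Extent of reaction ξ = 0.916 × 2110 = 1932.8 mol/h
Reaction term: ξ·ΔH°_rxn = 1932.8 × 29.6 = 57210 kJ/h
Sensible, feed 196→25 °C: -23200 kJ/h
Outlet flows (mol/h): A 177.24, B 1932.8
Sensible, products 25→93.6 °C: 8220 kJ/h
Q = ΔH = 42230 kJ/h = 11.73 kW
Heat supplied = 703.83 kJ/min

Q_in = 704 kJ/min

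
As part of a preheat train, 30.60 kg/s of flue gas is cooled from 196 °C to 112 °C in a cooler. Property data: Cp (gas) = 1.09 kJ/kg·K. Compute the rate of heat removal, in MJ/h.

Q_c = 10100 MJ/h

Q = ṁ·Cp·ΔT = 30.60 × 1.09 × (112 − 196) = -2801.7 kJ/s
Cooling duty = 10086 MJ/h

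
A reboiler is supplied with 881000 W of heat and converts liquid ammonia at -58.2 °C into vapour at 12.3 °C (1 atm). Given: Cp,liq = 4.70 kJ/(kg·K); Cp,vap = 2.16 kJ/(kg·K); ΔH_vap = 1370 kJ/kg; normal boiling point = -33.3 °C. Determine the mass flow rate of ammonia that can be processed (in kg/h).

ṁ = 2000 kg/h

Δh = 4.70×(-33.3−-58.2) + 1370 + 2.16×(12.3−-33.3) = 1585.5 kJ/kg
Q = 881000 W = 881 kJ/s = 3.1716e+06 kJ/h
ṁ = Q/Δh = 3.1716e+06 / 1585.5 = 2000.3 kg/h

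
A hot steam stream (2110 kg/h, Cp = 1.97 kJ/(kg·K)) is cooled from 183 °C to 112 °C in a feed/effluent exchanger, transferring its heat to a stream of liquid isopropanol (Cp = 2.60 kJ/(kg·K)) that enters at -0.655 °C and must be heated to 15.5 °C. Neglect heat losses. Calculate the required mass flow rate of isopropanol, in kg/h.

ṁ_c = 7030 kg/h

Heat released by hot stream: Q = 2110 × 1.97 × (183 − 112) = 295130 kJ/h
Energy balance on cold side (adiabatic exchanger): Q = ṁ_c·Cp_c·(T_c,out − T_c,in)
ṁ_c = 295130 / [2.60 × (15.5 − -0.655)] = 7026.3 kg/h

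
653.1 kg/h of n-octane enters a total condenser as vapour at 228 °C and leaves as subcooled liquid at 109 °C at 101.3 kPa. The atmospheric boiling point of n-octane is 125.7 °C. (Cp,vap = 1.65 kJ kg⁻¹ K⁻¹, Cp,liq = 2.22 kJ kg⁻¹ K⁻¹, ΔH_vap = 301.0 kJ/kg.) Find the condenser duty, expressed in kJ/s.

Q_c = 92.0 kJ/s

vapour 228→125.7 °C: -168.79 kJ/kg
condensation at 125.7 °C: -301 kJ/kg
liquid 125.7→109 °C: -37.074 kJ/kg
Δh = -168.79 + -301 + -37.074 = -506.87 kJ/kg
Q = ṁ·Δh = 653.1 kg/h × -506.87 kJ/kg = -331040 kJ/h
|Q| = 91.954 kW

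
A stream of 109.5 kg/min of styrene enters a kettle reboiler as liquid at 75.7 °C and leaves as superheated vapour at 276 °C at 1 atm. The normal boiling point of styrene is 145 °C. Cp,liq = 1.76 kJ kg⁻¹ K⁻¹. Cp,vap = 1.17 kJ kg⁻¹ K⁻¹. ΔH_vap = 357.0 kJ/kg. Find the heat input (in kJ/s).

liquid 75.7→145 °C: 121.97 kJ/kg
vaporisation at 145 °C: 357 kJ/kg
vapour 145→276 °C: 153.27 kJ/kg
Δh = 121.97 + 357 + 153.27 = 632.24 kJ/kg
Q = ṁ·Δh = 109.5 kg/min × 632.24 kJ/kg = 69230 kJ/min
|Q| = 1153.8 kW

Q = 1150 kJ/s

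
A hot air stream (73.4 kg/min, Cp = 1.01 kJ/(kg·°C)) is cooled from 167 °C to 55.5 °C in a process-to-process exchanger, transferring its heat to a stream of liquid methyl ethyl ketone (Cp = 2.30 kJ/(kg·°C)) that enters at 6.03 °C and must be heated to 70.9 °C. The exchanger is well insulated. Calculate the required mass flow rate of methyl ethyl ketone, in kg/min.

ṁ_c = 55.4 kg/min

Heat released by hot stream: Q = 73.4 × 1.01 × (167 − 55.5) = 8265.9 kJ/min
Energy balance on cold side (adiabatic exchanger): Q = ṁ_c·Cp_c·(T_c,out − T_c,in)
ṁ_c = 8265.9 / [2.30 × (70.9 − 6.03)] = 55.401 kg/min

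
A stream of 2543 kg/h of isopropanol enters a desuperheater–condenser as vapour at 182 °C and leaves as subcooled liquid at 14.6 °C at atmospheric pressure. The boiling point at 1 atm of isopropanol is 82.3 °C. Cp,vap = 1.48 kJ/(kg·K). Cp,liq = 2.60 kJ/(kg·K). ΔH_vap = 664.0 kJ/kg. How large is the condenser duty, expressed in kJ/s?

vapour 182→82.3 °C: -147.56 kJ/kg
condensation at 82.3 °C: -664 kJ/kg
liquid 82.3→14.6 °C: -176.02 kJ/kg
Δh = -147.56 + -664 + -176.02 = -987.58 kJ/kg
Q = ṁ·Δh = 2543 kg/h × -987.58 kJ/kg = -2.5114e+06 kJ/h
|Q| = 697.61 kW

Q_c = 698 kJ/s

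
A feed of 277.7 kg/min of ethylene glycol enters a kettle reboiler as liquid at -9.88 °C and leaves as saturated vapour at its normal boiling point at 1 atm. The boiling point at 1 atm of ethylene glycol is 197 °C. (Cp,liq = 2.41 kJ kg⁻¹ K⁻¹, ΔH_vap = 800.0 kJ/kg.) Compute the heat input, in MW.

liquid -9.88→197 °C: 498.58 kJ/kg
vaporisation at 197 °C: 800 kJ/kg
Δh = 498.58 + 800 = 1298.6 kJ/kg
Q = ṁ·Δh = 277.7 kg/min × 1298.6 kJ/kg = 360620 kJ/min
|Q| = 6010.3 kW = 6.0103 MW

Q = 6.01 MW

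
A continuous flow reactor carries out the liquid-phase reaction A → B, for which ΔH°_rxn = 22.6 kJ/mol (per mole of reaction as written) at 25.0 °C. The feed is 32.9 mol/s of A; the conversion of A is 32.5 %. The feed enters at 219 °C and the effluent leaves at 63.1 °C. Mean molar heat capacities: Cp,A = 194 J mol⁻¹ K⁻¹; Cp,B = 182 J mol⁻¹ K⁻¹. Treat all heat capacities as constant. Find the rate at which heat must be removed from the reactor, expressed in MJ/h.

Extent of reaction ξ = 0.325 × 32.9 = 10.693 mol/s
Reaction term: ξ·ΔH°_rxn = 10.693 × 22.6 = 241.65 kJ/s
Sensible, feed 219→25 °C: -1238.2 kJ/s
Outlet flows (mol/s): A 22.207, B 10.693
Sensible, products 25→63.1 °C: 238.29 kJ/s
Q = ΔH = -758.29 kJ/s = -758.29 kW
Heat removed = 2729.8 MJ/h

Q_out = 2730 MJ/h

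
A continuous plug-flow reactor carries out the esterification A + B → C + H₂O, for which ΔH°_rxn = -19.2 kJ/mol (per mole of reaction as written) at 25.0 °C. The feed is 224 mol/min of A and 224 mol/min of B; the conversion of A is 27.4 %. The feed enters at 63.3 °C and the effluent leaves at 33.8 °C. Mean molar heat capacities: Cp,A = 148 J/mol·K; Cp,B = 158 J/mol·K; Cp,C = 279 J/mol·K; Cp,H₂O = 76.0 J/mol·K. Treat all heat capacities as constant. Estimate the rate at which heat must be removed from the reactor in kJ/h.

Q_out = 190000 kJ/h

Extent of reaction ξ = 0.274 × 224 = 61.376 mol/min
Reaction term: ξ·ΔH°_rxn = 61.376 × -19.2 = -1178.4 kJ/min
Sensible, feed 63.3→25 °C: -2625.2 kJ/min
Outlet flows (mol/min): A 162.62, B 162.62, C 61.376, H₂O 61.376
Sensible, products 25→33.8 °C: 629.65 kJ/min
Q = ΔH = -3174 kJ/min = -52.9 kW
Heat removed = 190440 kJ/h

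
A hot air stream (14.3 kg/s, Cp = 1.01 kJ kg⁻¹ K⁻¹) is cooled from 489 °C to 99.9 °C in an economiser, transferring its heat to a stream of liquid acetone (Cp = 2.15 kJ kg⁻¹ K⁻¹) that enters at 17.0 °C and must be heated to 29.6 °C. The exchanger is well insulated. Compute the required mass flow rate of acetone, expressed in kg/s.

ṁ_c = 207 kg/s

Heat released by hot stream: Q = 14.3 × 1.01 × (489 − 99.9) = 5619.8 kJ/s
Energy balance on cold side (adiabatic exchanger): Q = ṁ_c·Cp_c·(T_c,out − T_c,in)
ṁ_c = 5619.8 / [2.15 × (29.6 − 17.0)] = 207.45 kg/s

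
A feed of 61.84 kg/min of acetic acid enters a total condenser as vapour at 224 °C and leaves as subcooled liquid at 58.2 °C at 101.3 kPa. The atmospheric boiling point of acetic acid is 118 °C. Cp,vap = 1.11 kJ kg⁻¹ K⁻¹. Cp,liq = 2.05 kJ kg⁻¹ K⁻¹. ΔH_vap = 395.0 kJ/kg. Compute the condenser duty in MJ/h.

vapour 224→118 °C: -117.66 kJ/kg
condensation at 118 °C: -395 kJ/kg
liquid 118→58.2 °C: -122.59 kJ/kg
Δh = -117.66 + -395 + -122.59 = -635.25 kJ/kg
Q = ṁ·Δh = 61.84 kg/min × -635.25 kJ/kg = -39284 kJ/min
|Q| = 654.73 kW = 2357 MJ/h

Q_c = 2360 MJ/h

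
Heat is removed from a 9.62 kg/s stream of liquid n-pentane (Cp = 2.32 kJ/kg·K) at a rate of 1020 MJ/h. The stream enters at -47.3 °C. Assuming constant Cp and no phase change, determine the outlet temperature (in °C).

T_out = -60.0 °C

Q = 1020 MJ/h = 283.33 kJ/s
ΔT = Q/(ṁ·Cp) = 283.33/(9.62×2.32) = 12.695 K
T_out = -47.3 − 12.695 = -59.995 °C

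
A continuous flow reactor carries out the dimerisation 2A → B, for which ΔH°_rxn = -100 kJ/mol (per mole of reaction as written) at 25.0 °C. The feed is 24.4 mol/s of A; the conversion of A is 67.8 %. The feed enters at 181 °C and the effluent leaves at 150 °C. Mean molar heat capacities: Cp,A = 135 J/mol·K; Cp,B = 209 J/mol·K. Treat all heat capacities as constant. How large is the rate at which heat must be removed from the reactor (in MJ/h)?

Extent of reaction ξ = 0.678 × 24.4 / 2 = 8.2716 mol/s
Reaction term: ξ·ΔH°_rxn = 8.2716 × -100 = -827.16 kJ/s
Sensible, feed 181→25 °C: -513.86 kJ/s
Outlet flows (mol/s): A 7.8568, B 8.2716
Sensible, products 25→150 °C: 348.68 kJ/s
Q = ΔH = -992.34 kJ/s = -992.34 kW
Heat removed = 3572.4 MJ/h

Q_out = 3570 MJ/h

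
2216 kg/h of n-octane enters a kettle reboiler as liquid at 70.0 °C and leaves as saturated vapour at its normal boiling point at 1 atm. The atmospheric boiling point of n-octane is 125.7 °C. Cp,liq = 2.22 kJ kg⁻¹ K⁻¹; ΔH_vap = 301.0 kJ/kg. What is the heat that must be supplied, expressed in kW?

liquid 70.0→125.7 °C: 123.65 kJ/kg
vaporisation at 125.7 °C: 301 kJ/kg
Δh = 123.65 + 301 = 424.65 kJ/kg
Q = ṁ·Δh = 2216 kg/h × 424.65 kJ/kg = 941030 kJ/h
|Q| = 261.4 kW

Q = 261 kW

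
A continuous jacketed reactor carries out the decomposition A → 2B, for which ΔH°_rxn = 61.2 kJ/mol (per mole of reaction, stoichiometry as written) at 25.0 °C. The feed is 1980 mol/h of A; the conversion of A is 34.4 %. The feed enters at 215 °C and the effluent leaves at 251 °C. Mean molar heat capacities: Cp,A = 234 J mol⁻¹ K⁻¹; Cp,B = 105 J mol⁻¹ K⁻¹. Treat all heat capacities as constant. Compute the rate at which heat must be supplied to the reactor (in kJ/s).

Q_in = 15.2 kJ/s

Extent of reaction ξ = 0.344 × 1980 = 681.12 mol/h
Reaction term: ξ·ΔH°_rxn = 681.12 × 61.2 = 41685 kJ/h
Sensible, feed 215→25 °C: -88031 kJ/h
Outlet flows (mol/h): A 1298.9, B 1362.2
Sensible, products 25→251 °C: 101020 kJ/h
Q = ΔH = 54670 kJ/h = 15.186 kW
Heat supplied = 15.186 kJ/s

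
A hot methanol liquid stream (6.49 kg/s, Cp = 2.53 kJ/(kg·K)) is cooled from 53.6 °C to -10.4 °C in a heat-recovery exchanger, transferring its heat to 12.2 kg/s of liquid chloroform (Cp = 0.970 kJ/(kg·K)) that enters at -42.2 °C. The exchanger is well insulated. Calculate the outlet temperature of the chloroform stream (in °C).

Heat released by hot stream: Q = 6.49 × 2.53 × (53.6 − -10.4) = 1050.9 kJ/s
Energy balance on cold side (adiabatic exchanger): Q = ṁ_c·Cp_c·(T_c,out − T_c,in)
T_c,out = -42.2 + 1050.9/(12.2 × 0.970) = 46.6 °C

T_c,out = 46.6 °C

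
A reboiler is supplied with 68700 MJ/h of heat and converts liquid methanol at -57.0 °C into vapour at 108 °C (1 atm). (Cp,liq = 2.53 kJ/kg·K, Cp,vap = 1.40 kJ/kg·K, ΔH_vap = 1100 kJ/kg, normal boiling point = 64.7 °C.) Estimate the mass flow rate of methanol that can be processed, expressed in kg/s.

Δh = 2.53×(64.7−-57.0) + 1100 + 1.40×(108−64.7) = 1468.5 kJ/kg
Q = 68700 MJ/h = 19083 kJ/s = 19083 kJ/s
ṁ = Q/Δh = 19083 / 1468.5 = 12.995 kg/s

ṁ = 13.0 kg/s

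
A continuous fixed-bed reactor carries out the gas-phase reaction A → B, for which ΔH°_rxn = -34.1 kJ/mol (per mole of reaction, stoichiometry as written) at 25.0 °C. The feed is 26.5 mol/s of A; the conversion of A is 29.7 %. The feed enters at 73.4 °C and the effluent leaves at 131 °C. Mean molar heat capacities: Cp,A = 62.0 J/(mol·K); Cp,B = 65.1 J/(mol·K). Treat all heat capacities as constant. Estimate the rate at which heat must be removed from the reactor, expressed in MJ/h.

Q_out = 616 MJ/h

Extent of reaction ξ = 0.297 × 26.5 = 7.8705 mol/s
Reaction term: ξ·ΔH°_rxn = 7.8705 × -34.1 = -268.38 kJ/s
Sensible, feed 73.4→25 °C: -79.521 kJ/s
Outlet flows (mol/s): A 18.63, B 7.8705
Sensible, products 25→131 °C: 176.74 kJ/s
Q = ΔH = -171.16 kJ/s = -171.16 kW
Heat removed = 616.18 MJ/h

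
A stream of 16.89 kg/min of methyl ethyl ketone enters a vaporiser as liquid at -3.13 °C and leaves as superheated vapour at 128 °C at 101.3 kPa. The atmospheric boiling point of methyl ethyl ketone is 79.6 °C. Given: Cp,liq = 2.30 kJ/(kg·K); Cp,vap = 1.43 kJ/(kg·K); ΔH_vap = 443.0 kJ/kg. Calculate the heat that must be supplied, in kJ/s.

Q = 198 kJ/s

liquid -3.13→79.6 °C: 190.28 kJ/kg
vaporisation at 79.6 °C: 443 kJ/kg
vapour 79.6→128 °C: 69.212 kJ/kg
Δh = 190.28 + 443 + 69.212 = 702.49 kJ/kg
Q = ṁ·Δh = 16.89 kg/min × 702.49 kJ/kg = 11865 kJ/min
|Q| = 197.75 kW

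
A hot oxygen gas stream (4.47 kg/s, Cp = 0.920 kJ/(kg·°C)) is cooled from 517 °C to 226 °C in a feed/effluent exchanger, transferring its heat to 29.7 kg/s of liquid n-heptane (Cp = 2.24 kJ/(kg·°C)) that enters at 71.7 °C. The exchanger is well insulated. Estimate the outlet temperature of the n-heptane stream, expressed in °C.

Heat released by hot stream: Q = 4.47 × 0.920 × (517 − 226) = 1196.7 kJ/s
Energy balance on cold side (adiabatic exchanger): Q = ṁ_c·Cp_c·(T_c,out − T_c,in)
T_c,out = 71.7 + 1196.7/(29.7 × 2.24) = 89.688 °C

T_c,out = 89.7 °C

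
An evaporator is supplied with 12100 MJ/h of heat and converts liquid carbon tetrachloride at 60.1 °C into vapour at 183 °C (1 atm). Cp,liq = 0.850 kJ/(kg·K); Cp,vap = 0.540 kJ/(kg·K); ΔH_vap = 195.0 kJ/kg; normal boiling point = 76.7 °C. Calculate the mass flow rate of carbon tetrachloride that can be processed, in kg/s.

Δh = 0.850×(76.7−60.1) + 195.0 + 0.540×(183−76.7) = 266.51 kJ/kg
Q = 12100 MJ/h = 3361.1 kJ/s = 3361.1 kJ/s
ṁ = Q/Δh = 3361.1 / 266.51 = 12.611 kg/s

ṁ = 12.6 kg/s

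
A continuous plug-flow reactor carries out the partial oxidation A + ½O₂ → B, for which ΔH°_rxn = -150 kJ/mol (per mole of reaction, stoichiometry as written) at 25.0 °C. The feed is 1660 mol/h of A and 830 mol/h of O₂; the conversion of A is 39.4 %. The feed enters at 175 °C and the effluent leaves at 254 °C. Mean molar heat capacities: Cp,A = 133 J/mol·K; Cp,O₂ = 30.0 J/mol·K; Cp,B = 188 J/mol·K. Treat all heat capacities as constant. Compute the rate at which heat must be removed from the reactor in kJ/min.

Q_out = 1210 kJ/min

Extent of reaction ξ = 0.394 × 1660 = 654.04 mol/h
Reaction term: ξ·ΔH°_rxn = 654.04 × -150 = -98106 kJ/h
Sensible, feed 175→25 °C: -36852 kJ/h
Outlet flows (mol/h): A 1006, O₂ 502.98, B 654.04
Sensible, products 25→254 °C: 62252 kJ/h
Q = ΔH = -72706 kJ/h = -20.196 kW
Heat removed = 1211.8 kJ/min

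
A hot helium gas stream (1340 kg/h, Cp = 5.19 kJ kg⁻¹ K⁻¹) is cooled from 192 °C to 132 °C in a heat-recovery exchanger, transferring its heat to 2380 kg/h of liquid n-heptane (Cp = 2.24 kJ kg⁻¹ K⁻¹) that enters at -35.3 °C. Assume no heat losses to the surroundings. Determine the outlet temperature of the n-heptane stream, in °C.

T_c,out = 43.0 °C

Heat released by hot stream: Q = 1340 × 5.19 × (192 − 132) = 417280 kJ/h
Energy balance on cold side (adiabatic exchanger): Q = ṁ_c·Cp_c·(T_c,out − T_c,in)
T_c,out = -35.3 + 417280/(2380 × 2.24) = 42.971 °C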